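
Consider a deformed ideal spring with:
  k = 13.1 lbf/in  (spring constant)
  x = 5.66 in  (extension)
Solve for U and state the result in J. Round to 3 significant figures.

Directly: U = ½kx².
k = 13.1 lbf/in = 2294 N/m; x = 5.66 in = 0.1438 m.
U = 23.71 J

23.7 J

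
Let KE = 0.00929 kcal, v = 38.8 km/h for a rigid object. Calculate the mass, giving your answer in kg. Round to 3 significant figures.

0.669 kg

Rearranging KE = ½mv² for m: m = 2·KE/v².
KE = 0.00929 kcal = 38.87 J; v = 38.8 km/h = 10.78 m/s.
m = 0.6692 kg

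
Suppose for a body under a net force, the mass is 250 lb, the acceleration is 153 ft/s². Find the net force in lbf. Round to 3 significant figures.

1190 lbf

From Newton's second law: F = m·a.
m = 250 lb = 113.4 kg; a = 153 ft/s² = 46.63 m/s².
F = 5288 N
5288 N × (1 lbf / 4.448 N) = 1189 lbf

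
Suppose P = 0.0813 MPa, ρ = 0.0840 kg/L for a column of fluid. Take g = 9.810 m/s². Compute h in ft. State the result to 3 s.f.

Rearranging: h = P/(ρ·g).
P = 0.0813 MPa = 81300 Pa; ρ = 0.0840 kg/L = 84.00 kg/m³; g = 9.810 m/s².
h = 98.66 m
98.66 m × (1 ft / 0.3048 m) = 323.7 ft

324 ft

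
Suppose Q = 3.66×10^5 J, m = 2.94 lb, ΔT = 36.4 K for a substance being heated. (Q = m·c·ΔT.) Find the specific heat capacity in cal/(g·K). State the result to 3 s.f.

1.80 cal/(g·K)

Rearranging Q = m·c·ΔT for c: c = Q/(m·ΔT).
Q = 3.66×10^5 J; m = 2.94 lb = 1.334 kg; ΔT = 36.4 K.
c = 7540 J/(kg·K)
7540 J/(kg·K) × (1 cal/(g·K) / 4184 J/(kg·K)) = 1.802 cal/(g·K)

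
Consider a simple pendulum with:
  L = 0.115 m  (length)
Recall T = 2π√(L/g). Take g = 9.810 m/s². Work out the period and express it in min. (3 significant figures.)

Directly: T = 2π√(L/g).
L = 0.115 m; g = 9.810 m/s².
T = 0.6803 s
0.6803 s × (1 min / 60.00 s) = 0.01134 min

0.0113 min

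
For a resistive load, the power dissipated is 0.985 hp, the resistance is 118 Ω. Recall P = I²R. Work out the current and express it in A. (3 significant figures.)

2.49 A

Rearranging: I = √(P/R).
P = 0.985 hp = 734.5 W; R = 118 Ω.
I = 2.495 A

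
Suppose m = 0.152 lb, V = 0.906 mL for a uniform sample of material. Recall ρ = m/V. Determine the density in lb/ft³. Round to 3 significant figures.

4750 lb/ft³

Directly: ρ = m/V.
m = 0.152 lb = 0.06895 kg; V = 0.906 mL = 9.060×10^-7 m³.
ρ = 76099 kg/m³
76099 kg/m³ × (1 lb/ft³ / 16.02 kg/m³) = 4751 lb/ft³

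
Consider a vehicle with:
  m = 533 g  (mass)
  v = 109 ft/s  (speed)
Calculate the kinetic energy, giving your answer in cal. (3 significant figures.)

70.3 cal

Directly: KE = ½mv².
m = 533 g = 0.5330 kg; v = 109 ft/s = 33.22 m/s.
KE = 294.2 J  (the unit combination reduces to kg·m²/s² = J)
294.2 J × (1 cal / 4.184 J) = 70.31 cal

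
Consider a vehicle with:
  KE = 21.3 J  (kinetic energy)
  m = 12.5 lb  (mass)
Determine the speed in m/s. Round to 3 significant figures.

2.74 m/s

Rearranging KE = ½mv² for v: v = √(2·KE/m).
KE = 21.3 J; m = 12.5 lb = 5.670 kg.
v = 2.741 m/s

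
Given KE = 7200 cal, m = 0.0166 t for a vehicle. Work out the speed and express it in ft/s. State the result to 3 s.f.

198 ft/s

Rearranging KE = ½mv² for v: v = √(2·KE/m).
KE = 7200 cal = 30125 J; m = 0.0166 t = 16.60 kg.
v = 60.25 m/s
60.25 m/s × (1 ft/s / 0.3048 m/s) = 197.7 ft/s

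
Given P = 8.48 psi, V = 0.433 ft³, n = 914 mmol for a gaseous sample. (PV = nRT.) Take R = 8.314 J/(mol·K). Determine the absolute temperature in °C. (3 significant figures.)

From the ideal-gas law: T = PV/(nR).
P = 8.48 psi = 58468 Pa; V = 0.433 ft³ = 0.01226 m³; n = 914 mmol = 0.9140 mol; R = 8.314 J/(mol·K).
T = 94.34 K
94.34 K − 273.15 = -178.8 °C

-179 °C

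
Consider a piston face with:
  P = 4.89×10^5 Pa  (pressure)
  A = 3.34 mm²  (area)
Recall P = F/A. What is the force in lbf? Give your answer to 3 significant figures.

Solving P = F/A for F: F = P·A.
P = 4.89×10^5 Pa; A = 3.34 mm² = 3.340×10^-6 m².
F = 1.633 N  (the unit combination reduces to kg·m/s² = N)
1.633 N × (1 lbf / 4.448 N) = 0.3672 lbf

0.367 lbf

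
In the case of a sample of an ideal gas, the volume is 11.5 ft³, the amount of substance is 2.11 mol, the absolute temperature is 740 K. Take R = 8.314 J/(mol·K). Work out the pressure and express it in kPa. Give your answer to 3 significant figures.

From the ideal-gas law: P = nRT/V.
V = 11.5 ft³ = 0.3256 m³; n = 2.11 mol; T = 740 K; R = 8.314 J/(mol·K).
P = 39864 Pa
39864 Pa × (1 kPa / 1000 Pa) = 39.86 kPa

39.9 kPa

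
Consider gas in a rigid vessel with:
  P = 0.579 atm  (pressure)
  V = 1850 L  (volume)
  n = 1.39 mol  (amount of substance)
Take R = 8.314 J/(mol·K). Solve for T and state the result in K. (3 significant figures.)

9390 K

From the ideal-gas law: T = PV/(nR).
P = 0.579 atm = 58667 Pa; V = 1850 L = 1.850 m³; n = 1.39 mol; R = 8.314 J/(mol·K).
T = 9392 K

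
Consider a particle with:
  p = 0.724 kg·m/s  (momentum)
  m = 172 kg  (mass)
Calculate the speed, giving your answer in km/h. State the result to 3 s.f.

0.0152 km/h

Solving p = m·v for v: v = p/m.
p = 0.724 kg·m/s; m = 172 kg.
v = 0.004209 m/s
0.004209 m/s × (1 km/h / 0.2778 m/s) = 0.01515 km/h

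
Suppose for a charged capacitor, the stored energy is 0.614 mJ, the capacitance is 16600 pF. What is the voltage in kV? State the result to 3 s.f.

Rearranging E = ½C·V² for V: V = √(2E/C).
E = 0.614 mJ = 6.140×10^-4 J; C = 16600 pF = 1.660×10^-8 F.
V = 272.0 V
272.0 V × (1 kV / 1000 V) = 0.2720 kV

0.272 kV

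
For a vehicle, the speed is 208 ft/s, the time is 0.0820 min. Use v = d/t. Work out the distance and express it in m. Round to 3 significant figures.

312 m

Rearranging: d = v·t.
v = 208 ft/s = 63.40 m/s; t = 0.0820 min = 4.920 s.
d = 311.9 m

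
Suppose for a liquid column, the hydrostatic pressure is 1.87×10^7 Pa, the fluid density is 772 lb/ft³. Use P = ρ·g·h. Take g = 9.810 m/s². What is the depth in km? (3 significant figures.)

Solving P = ρ·g·h for h: h = P/(ρ·g).
P = 1.87×10^7 Pa; ρ = 772 lb/ft³ = 12366 kg/m³; g = 9.810 m/s².
h = 154.1 m
154.1 m × (1 km / 1000 m) = 0.1541 km

0.154 km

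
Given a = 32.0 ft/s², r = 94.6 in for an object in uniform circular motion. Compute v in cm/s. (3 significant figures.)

Solving a = v²/r for v: v = √(a·r).
a = 32.0 ft/s² = 9.754 m/s²; r = 94.6 in = 2.403 m.
v = 4.841 m/s
4.841 m/s × (1 cm/s / 0.01000 m/s) = 484.1 cm/s

484 cm/s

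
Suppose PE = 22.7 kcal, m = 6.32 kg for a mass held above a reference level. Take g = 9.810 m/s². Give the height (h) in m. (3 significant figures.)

1530 m

Solving PE = m·g·h for h: h = PE/(m·g).
PE = 22.7 kcal = 94977 J; m = 6.32 kg; g = 9.810 m/s².
h = 1532 m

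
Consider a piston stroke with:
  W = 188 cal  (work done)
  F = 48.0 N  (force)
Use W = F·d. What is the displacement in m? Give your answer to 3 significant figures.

Solving W = F·d for d: d = W/F.
W = 188 cal = 786.6 J; F = 48.0 N.
d = 16.39 m

16.4 m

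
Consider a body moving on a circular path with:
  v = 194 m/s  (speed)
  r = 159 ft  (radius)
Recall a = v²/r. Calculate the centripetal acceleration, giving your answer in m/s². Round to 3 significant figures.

a is given directly by: a = v²/r.
v = 194 m/s; r = 159 ft = 48.46 m.
a = 776.6 m/s²

777 m/s²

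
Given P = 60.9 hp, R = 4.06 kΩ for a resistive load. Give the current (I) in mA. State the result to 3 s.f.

Rearranging: I = √(P/R).
P = 60.9 hp = 45413 W; R = 4.06 kΩ = 4060 Ω.
I = 3.344 A
3.344 A × (1 mA / 0.001000 A) = 3344 mA

3340 mA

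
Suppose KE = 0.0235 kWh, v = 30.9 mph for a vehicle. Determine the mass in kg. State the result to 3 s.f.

Solving KE = ½mv² for m: m = 2·KE/v².
KE = 0.0235 kWh = 84600 J; v = 30.9 mph = 13.81 m/s.
m = 886.7 kg

887 kg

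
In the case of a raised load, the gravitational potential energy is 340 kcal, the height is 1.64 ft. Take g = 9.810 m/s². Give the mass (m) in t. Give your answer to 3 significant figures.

Rearranging: m = PE/(g·h).
PE = 340 kcal = 1.423×10^6 J; h = 1.64 ft = 0.4999 m; g = 9.810 m/s².
m = 2.901×10^5 kg
2.901×10^5 kg × (1 t / 1000 kg) = 290.1 t

290 t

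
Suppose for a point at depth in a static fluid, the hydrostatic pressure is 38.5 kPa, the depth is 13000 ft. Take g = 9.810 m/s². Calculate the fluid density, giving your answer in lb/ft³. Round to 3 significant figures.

Solving P = ρ·g·h for ρ: ρ = P/(g·h).
P = 38.5 kPa = 38500 Pa; h = 13000 ft = 3962 m; g = 9.810 m/s².
ρ = 0.9905 kg/m³
0.9905 kg/m³ × (1 lb/ft³ / 16.02 kg/m³) = 0.06183 lb/ft³

0.0618 lb/ft³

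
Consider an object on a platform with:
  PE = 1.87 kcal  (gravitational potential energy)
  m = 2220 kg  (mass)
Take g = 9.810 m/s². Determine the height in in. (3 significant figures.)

Rearranging PE = m·g·h for h: h = PE/(m·g).
PE = 1.87 kcal = 7824 J; m = 2220 kg; g = 9.810 m/s².
h = 0.3593 m
0.3593 m × (1 in / 0.02540 m) = 14.14 in

14.1 in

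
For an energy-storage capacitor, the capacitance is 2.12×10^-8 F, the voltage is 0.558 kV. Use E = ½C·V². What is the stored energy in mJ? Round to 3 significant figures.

E is given directly by: E = ½CV².
C = 2.12×10^-8 F; V = 0.558 kV = 558.0 V.
E = 0.003300 J  (the unit combination reduces to kg·m²/s² = J)
0.003300 J × (1 mJ / 0.001000 J) = 3.300 mJ

3.30 mJ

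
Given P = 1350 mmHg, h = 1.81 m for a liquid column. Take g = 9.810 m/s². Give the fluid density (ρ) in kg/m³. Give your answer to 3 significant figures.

Solving P = ρ·g·h for ρ: ρ = P/(g·h).
P = 1350 mmHg = 1.800×10^5 Pa; h = 1.81 m; g = 9.810 m/s².
ρ = 10136 kg/m³

10100 kg/m³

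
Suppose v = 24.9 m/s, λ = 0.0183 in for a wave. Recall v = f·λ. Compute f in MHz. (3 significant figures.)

Rearranging: f = v/λ.
v = 24.9 m/s; λ = 0.0183 in = 4.648×10^-4 m.
f = 53569 Hz
53569 Hz × (1 MHz / 1.000×10^6 Hz) = 0.05357 MHz

0.0536 MHz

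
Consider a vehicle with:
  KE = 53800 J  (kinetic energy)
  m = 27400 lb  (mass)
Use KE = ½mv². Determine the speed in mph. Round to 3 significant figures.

6.58 mph

Rearranging: v = √(2·KE/m).
KE = 53800 J; m = 27400 lb = 12428 kg.
v = 2.942 m/s
2.942 m/s × (1 mph / 0.4470 m/s) = 6.582 mph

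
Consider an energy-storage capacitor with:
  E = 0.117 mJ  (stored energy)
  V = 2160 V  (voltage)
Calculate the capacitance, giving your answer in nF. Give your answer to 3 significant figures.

Rearranging E = ½C·V² for C: C = 2E/V².
E = 0.117 mJ = 1.170×10^-4 J; V = 2160 V.
C = 5.015×10^-11 F
5.015×10^-11 F × (1 nF / 1.000×10^-9 F) = 0.05015 nF

0.0502 nF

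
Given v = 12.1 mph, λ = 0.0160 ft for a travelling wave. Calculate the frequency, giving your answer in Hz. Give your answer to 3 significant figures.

1110 Hz

Rearranging: f = v/λ.
v = 12.1 mph = 5.409 m/s; λ = 0.0160 ft = 0.004877 m.
f = 1109 Hz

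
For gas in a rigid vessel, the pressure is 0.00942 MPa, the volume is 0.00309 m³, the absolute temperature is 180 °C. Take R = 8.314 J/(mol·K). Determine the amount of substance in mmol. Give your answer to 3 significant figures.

From the ideal-gas law: n = PV/(RT).
P = 0.00942 MPa = 9420 Pa; V = 0.00309 m³; T = 180 °C = 453.1 K; R = 8.314 J/(mol·K).
n = 0.007726 mol
0.007726 mol × (1 mmol / 0.001000 mol) = 7.726 mmol

7.73 mmol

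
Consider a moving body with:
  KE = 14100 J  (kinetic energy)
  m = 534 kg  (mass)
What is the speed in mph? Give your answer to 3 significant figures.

16.3 mph

Rearranging KE = ½mv² for v: v = √(2·KE/m).
KE = 14100 J; m = 534 kg.
v = 7.267 m/s
7.267 m/s × (1 mph / 0.4470 m/s) = 16.26 mph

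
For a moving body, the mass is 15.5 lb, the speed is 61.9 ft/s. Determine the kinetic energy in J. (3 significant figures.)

1250 J

KE is given directly by: KE = ½mv².
m = 15.5 lb = 7.031 kg; v = 61.9 ft/s = 18.87 m/s.
KE = 1251 J  (the unit combination reduces to kg·m²/s² = J)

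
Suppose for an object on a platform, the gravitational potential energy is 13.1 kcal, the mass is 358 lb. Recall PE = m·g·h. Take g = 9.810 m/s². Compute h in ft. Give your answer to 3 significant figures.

Rearranging PE = m·g·h for h: h = PE/(m·g).
PE = 13.1 kcal = 54810 J; m = 358 lb = 162.4 kg; g = 9.810 m/s².
h = 34.41 m
34.41 m × (1 ft / 0.3048 m) = 112.9 ft

113 ft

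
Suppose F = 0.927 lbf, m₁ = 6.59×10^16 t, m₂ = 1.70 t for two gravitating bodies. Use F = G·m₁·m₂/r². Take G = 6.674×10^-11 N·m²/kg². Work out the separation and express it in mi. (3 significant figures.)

837 mi

From Newton's law of gravitation: r = √(G·m₁m₂/F).
F = 0.927 lbf = 4.124 N; m₁ = 6.59×10^16 t = 6.590×10^19 kg; m₂ = 1.70 t = 1700 kg; G = 6.674×10^-11 N·m²/kg².
r = 1.347×10^6 m
1.347×10^6 m × (1 mi / 1609 m) = 836.7 mi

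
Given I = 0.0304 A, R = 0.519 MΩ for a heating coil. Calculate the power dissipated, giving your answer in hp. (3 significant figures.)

P is given directly by: P = I²R.
I = 0.0304 A; R = 0.519 MΩ = 5.190×10^5 Ω.
P = 479.6 W
479.6 W × (1 hp / 745.7 W) = 0.6432 hp

0.643 hp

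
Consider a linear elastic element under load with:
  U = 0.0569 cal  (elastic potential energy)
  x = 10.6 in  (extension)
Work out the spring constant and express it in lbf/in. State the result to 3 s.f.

Rearranging U = ½k·x² for k: k = 2U/x².
U = 0.0569 cal = 0.2381 J; x = 10.6 in = 0.2692 m.
k = 6.568 N/m
6.568 N/m × (1 lbf/in / 175.1 N/m) = 0.03751 lbf/in

0.0375 lbf/in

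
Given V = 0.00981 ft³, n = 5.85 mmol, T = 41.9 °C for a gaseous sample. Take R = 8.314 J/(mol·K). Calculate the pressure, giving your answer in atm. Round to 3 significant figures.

From the ideal-gas law: P = nRT/V.
V = 0.00981 ft³ = 2.778×10^-4 m³; n = 5.85 mmol = 0.005850 mol; T = 41.9 °C = 315.0 K; R = 8.314 J/(mol·K).
P = 55161 Pa  (the unit combination reduces to kg/(m·s²) = Pa)
55161 Pa × (1 atm / 1.013×10^5 Pa) = 0.5444 atm

0.544 atm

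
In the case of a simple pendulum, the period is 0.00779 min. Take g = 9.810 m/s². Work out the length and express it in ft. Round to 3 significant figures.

0.178 ft

Rearranging: L = g·(T/2π)².
T = 0.00779 min = 0.4674 s; g = 9.810 m/s².
L = 0.05429 m
0.05429 m × (1 ft / 0.3048 m) = 0.1781 ft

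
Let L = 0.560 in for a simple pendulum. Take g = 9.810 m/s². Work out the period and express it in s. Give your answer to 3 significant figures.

0.239 s

Directly: T = 2π√(L/g).
L = 0.560 in = 0.01422 m; g = 9.810 m/s².
T = 0.2393 s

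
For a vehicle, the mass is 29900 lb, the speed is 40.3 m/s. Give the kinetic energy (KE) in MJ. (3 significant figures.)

KE is given directly by: KE = ½mv².
m = 29900 lb = 13562 kg; v = 40.3 m/s.
KE = 1.101×10^7 J
1.101×10^7 J × (1 MJ / 1.000×10^6 J) = 11.01 MJ

11.0 MJ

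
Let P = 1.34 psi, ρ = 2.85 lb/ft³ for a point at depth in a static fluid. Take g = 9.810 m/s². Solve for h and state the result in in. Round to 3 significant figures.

812 in

Solving P = ρ·g·h for h: h = P/(ρ·g).
P = 1.34 psi = 9239 Pa; ρ = 2.85 lb/ft³ = 45.65 kg/m³; g = 9.810 m/s².
h = 20.63 m
20.63 m × (1 in / 0.02540 m) = 812.2 in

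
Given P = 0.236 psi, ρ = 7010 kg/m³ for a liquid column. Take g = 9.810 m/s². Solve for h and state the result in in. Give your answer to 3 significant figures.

Rearranging P = ρ·g·h for h: h = P/(ρ·g).
P = 0.236 psi = 1627 Pa; ρ = 7010 kg/m³; g = 9.810 m/s².
h = 0.02366 m
0.02366 m × (1 in / 0.02540 m) = 0.9316 in

0.932 in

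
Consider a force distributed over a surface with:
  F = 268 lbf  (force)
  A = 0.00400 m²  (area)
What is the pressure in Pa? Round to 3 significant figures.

2.98×10^5 Pa

P is given directly by: P = F/A.
F = 268 lbf = 1192 N; A = 0.00400 m².
P = 2.980×10^5 Pa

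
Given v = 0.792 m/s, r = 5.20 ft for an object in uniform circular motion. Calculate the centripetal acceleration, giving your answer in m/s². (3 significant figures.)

0.396 m/s²

Directly: a = v²/r.
v = 0.792 m/s; r = 5.20 ft = 1.585 m.
a = 0.3958 m/s²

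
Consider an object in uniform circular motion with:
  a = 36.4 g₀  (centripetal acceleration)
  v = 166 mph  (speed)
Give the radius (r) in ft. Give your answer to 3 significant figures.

50.6 ft

Rearranging: r = v²/a.
a = 36.4 g₀ = 357.0 m/s²; v = 166 mph = 74.21 m/s.
r = 15.43 m
15.43 m × (1 ft / 0.3048 m) = 50.61 ft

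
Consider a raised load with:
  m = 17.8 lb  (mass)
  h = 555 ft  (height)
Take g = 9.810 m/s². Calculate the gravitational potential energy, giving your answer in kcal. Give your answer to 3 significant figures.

Directly: PE = mgh.
m = 17.8 lb = 8.074 kg; h = 555 ft = 169.2 m; g = 9.810 m/s².
PE = 13399 J
13399 J × (1 kcal / 4184 J) = 3.202 kcal

3.20 kcal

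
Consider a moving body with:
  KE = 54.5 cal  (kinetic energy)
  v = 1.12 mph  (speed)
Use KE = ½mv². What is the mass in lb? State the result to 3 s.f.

4010 lb

Rearranging: m = 2·KE/v².
KE = 54.5 cal = 228.0 J; v = 1.12 mph = 0.5007 m/s.
m = 1819 kg
1819 kg × (1 lb / 0.4536 kg) = 4011 lb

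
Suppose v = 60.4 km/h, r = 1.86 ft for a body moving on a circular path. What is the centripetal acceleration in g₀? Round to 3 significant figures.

50.6 g₀

a is given directly by: a = v²/r.
v = 60.4 km/h = 16.78 m/s; r = 1.86 ft = 0.5669 m.
a = 496.5 m/s²
496.5 m/s² × (1 g₀ / 9.807 m/s²) = 50.63 g₀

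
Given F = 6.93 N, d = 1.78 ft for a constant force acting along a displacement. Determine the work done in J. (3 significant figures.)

W is given directly by: W = F·d.
F = 6.93 N; d = 1.78 ft = 0.5425 m.
W = 3.760 J  (the unit combination reduces to kg·m²/s² = J)

3.76 J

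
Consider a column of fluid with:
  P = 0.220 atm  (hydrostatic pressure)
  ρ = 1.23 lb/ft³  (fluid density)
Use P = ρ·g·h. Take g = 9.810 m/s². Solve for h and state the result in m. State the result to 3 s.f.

115 m

Rearranging P = ρ·g·h for h: h = P/(ρ·g).
P = 0.220 atm = 22292 Pa; ρ = 1.23 lb/ft³ = 19.70 kg/m³; g = 9.810 m/s².
h = 115.3 m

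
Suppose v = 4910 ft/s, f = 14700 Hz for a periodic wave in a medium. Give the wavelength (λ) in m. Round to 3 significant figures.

Rearranging: λ = v/f.
v = 4910 ft/s = 1497 m/s; f = 14700 Hz.
λ = 0.1018 m

0.102 m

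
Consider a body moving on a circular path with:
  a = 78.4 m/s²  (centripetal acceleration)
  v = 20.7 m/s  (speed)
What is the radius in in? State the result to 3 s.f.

Rearranging: r = v²/a.
a = 78.4 m/s²; v = 20.7 m/s.
r = 5.465 m
5.465 m × (1 in / 0.02540 m) = 215.2 in

215 in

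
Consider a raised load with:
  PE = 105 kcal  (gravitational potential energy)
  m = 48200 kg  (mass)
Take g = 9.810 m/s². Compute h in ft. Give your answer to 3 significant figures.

Rearranging: h = PE/(m·g).
PE = 105 kcal = 4.393×10^5 J; m = 48200 kg; g = 9.810 m/s².
h = 0.9291 m
0.9291 m × (1 ft / 0.3048 m) = 3.048 ft

3.05 ft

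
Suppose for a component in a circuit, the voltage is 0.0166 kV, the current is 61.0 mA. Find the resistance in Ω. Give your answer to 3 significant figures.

272 Ω

Rearranging V = I·R for R: R = V/I.
V = 0.0166 kV = 16.60 V; I = 61.0 mA = 0.06100 A.
R = 272.1 Ω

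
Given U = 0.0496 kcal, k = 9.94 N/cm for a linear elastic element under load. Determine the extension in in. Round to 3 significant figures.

25.4 in

Rearranging U = ½k·x² for x: x = √(2U/k).
U = 0.0496 kcal = 207.5 J; k = 9.94 N/cm = 994.0 N/m.
x = 0.6462 m
0.6462 m × (1 in / 0.02540 m) = 25.44 in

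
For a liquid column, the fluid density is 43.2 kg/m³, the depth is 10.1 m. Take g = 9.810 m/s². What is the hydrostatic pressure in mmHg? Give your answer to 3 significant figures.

Directly: P = ρgh.
ρ = 43.2 kg/m³; h = 10.1 m; g = 9.810 m/s².
P = 4280 Pa  (the unit combination reduces to kg/(m·s²) = Pa)
4280 Pa × (1 mmHg / 133.3 Pa) = 32.10 mmHg

32.1 mmHg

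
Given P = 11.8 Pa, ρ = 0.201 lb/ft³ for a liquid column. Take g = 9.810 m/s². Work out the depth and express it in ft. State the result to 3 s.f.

1.23 ft

Solving P = ρ·g·h for h: h = P/(ρ·g).
P = 11.8 Pa; ρ = 0.201 lb/ft³ = 3.220 kg/m³; g = 9.810 m/s².
h = 0.3736 m
0.3736 m × (1 ft / 0.3048 m) = 1.226 ft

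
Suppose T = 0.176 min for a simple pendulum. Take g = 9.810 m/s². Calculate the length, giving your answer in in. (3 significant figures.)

Rearranging: L = g·(T/2π)².
T = 0.176 min = 10.56 s; g = 9.810 m/s².
L = 27.71 m
27.71 m × (1 in / 0.02540 m) = 1091 in

1090 in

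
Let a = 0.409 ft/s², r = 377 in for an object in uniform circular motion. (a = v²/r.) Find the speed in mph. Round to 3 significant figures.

Rearranging: v = √(a·r).
a = 0.409 ft/s² = 0.1247 m/s²; r = 377 in = 9.576 m.
v = 1.093 m/s
1.093 m/s × (1 mph / 0.4470 m/s) = 2.444 mph

2.44 mph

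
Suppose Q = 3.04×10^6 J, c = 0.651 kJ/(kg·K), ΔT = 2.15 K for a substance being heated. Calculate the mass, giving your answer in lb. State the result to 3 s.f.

4790 lb

Rearranging Q = m·c·ΔT for m: m = Q/(c·ΔT).
Q = 3.04×10^6 J; c = 0.651 kJ/(kg·K) = 651.0 J/(kg·K); ΔT = 2.15 K.
m = 2172 kg
2172 kg × (1 lb / 0.4536 kg) = 4788 lb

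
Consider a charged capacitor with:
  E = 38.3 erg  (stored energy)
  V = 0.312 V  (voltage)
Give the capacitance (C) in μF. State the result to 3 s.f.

78.7 μF

Solving E = ½C·V² for C: C = 2E/V².
E = 38.3 erg = 3.830×10^-6 J; V = 0.312 V.
C = 7.869×10^-5 F
7.869×10^-5 F × (1 μF / 1.000×10^-6 F) = 78.69 μF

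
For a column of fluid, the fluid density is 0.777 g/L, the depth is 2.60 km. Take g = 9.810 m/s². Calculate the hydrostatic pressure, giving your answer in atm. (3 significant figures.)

0.196 atm

P is given directly by: P = ρgh.
ρ = 0.777 g/L = 0.7770 kg/m³; h = 2.60 km = 2600 m; g = 9.810 m/s².
P = 19818 Pa  (the unit combination reduces to kg/(m·s²) = Pa)
19818 Pa × (1 atm / 1.013×10^5 Pa) = 0.1956 atm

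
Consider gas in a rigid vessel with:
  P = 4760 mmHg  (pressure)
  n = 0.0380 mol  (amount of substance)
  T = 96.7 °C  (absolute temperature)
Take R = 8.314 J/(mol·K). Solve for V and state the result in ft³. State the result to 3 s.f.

0.00650 ft³

From the ideal-gas law: V = nRT/P.
P = 4760 mmHg = 6.346×10^5 Pa; n = 0.0380 mol; T = 96.7 °C = 369.8 K; R = 8.314 J/(mol·K).
V = 1.841×10^-4 m³
1.841×10^-4 m³ × (1 ft³ / 0.02832 m³) = 0.006502 ft³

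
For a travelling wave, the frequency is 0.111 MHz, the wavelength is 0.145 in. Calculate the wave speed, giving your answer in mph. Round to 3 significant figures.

914 mph

Directly: v = fλ.
f = 0.111 MHz = 1.110×10^5 Hz; λ = 0.145 in = 0.003683 m.
v = 408.8 m/s
408.8 m/s × (1 mph / 0.4470 m/s) = 914.5 mph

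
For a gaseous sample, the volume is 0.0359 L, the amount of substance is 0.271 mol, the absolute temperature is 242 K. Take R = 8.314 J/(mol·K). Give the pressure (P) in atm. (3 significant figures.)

P is given directly by: P = nRT/V.
V = 0.0359 L = 3.590×10^-5 m³; n = 0.271 mol; T = 242 K; R = 8.314 J/(mol·K).
P = 1.519×10^7 Pa  (the unit combination reduces to kg/(m·s²) = Pa)
1.519×10^7 Pa × (1 atm / 1.013×10^5 Pa) = 149.9 atm

150 atm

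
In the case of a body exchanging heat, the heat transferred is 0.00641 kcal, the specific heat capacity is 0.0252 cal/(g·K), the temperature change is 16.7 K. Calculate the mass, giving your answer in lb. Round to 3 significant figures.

Rearranging Q = m·c·ΔT for m: m = Q/(c·ΔT).
Q = 0.00641 kcal = 26.82 J; c = 0.0252 cal/(g·K) = 105.4 J/(kg·K); ΔT = 16.7 K.
m = 0.01523 kg
0.01523 kg × (1 lb / 0.4536 kg) = 0.03358 lb

0.0336 lb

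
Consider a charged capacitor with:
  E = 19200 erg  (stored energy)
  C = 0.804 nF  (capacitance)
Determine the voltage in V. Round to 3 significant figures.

2190 V

Solving E = ½C·V² for V: V = √(2E/C).
E = 19200 erg = 0.001920 J; C = 0.804 nF = 8.040×10^-10 F.
V = 2185 V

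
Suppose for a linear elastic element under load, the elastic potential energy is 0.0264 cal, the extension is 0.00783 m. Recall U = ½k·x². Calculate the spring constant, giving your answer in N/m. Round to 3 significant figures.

Solving U = ½k·x² for k: k = 2U/x².
U = 0.0264 cal = 0.1105 J; x = 0.00783 m.
k = 3603 N/m

3600 N/m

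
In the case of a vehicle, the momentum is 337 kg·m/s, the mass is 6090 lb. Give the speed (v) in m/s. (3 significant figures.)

Rearranging: v = p/m.
p = 337 kg·m/s; m = 6090 lb = 2762 kg.
v = 0.1220 m/s

0.122 m/s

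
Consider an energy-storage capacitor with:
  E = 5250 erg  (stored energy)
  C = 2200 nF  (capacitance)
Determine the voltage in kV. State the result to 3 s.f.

Solving E = ½C·V² for V: V = √(2E/C).
E = 5250 erg = 5.250×10^-4 J; C = 2200 nF = 2.200×10^-6 F.
V = 21.85 V
21.85 V × (1 kV / 1000 V) = 0.02185 kV

0.0218 kV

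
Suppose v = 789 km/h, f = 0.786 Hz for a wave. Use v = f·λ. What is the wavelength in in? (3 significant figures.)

Rearranging: λ = v/f.
v = 789 km/h = 219.2 m/s; f = 0.786 Hz.
λ = 278.8 m
278.8 m × (1 in / 0.02540 m) = 10978 in

11000 in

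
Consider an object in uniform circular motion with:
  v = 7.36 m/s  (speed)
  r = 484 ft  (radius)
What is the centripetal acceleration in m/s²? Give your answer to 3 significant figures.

0.367 m/s²

a is given directly by: a = v²/r.
v = 7.36 m/s; r = 484 ft = 147.5 m.
a = 0.3672 m/s²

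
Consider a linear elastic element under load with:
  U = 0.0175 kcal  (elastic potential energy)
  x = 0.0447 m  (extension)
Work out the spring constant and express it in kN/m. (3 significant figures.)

Rearranging: k = 2U/x².
U = 0.0175 kcal = 73.22 J; x = 0.0447 m.
k = 73290 N/m
73290 N/m × (1 kN/m / 1000 N/m) = 73.29 kN/m

73.3 kN/m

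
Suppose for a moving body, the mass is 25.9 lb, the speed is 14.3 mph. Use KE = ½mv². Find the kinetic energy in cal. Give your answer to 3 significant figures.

Directly: KE = ½mv².
m = 25.9 lb = 11.75 kg; v = 14.3 mph = 6.393 m/s.
KE = 240.0 J
240.0 J × (1 cal / 4.184 J) = 57.37 cal

57.4 cal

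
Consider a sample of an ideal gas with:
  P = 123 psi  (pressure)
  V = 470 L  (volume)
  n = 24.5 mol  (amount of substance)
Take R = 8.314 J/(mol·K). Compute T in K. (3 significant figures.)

Solving PV = nRT for T: T = PV/(nR).
P = 123 psi = 8.481×10^5 Pa; V = 470 L = 0.4700 m³; n = 24.5 mol; R = 8.314 J/(mol·K).
T = 1957 K

1960 K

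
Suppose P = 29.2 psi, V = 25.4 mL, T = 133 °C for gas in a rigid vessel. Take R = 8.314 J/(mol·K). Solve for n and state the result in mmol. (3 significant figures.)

1.51 mmol

From the ideal-gas law: n = PV/(RT).
P = 29.2 psi = 2.013×10^5 Pa; V = 25.4 mL = 2.540×10^-5 m³; T = 133 °C = 406.1 K; R = 8.314 J/(mol·K).
n = 0.001514 mol
0.001514 mol × (1 mmol / 0.001000 mol) = 1.514 mmol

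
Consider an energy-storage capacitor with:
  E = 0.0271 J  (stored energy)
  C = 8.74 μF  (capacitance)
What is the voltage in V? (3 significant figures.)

78.7 V

Solving E = ½C·V² for V: V = √(2E/C).
E = 0.0271 J; C = 8.74 μF = 8.740×10^-6 F.
V = 78.75 V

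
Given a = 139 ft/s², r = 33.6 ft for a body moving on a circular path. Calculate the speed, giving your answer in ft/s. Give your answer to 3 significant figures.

Rearranging: v = √(a·r).
a = 139 ft/s² = 42.37 m/s²; r = 33.6 ft = 10.24 m.
v = 20.83 m/s
20.83 m/s × (1 ft/s / 0.3048 m/s) = 68.34 ft/s

68.3 ft/s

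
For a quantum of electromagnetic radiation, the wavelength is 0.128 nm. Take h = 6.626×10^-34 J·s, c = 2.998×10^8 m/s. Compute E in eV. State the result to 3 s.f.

E is given directly by: E = hc/λ.
λ = 0.128 nm = 1.280×10^-10 m; h = 6.626×10^-34 J·s; c = 2.998×10^8 m/s.
E = 1.552×10^-15 J  (the unit combination reduces to kg·m²/s² = J)
1.552×10^-15 J × (1 eV / 1.602×10^-19 J) = 9686 eV

9690 eV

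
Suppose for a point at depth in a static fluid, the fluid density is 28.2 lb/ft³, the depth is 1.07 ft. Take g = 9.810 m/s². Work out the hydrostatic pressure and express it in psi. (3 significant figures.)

P is given directly by: P = ρgh.
ρ = 28.2 lb/ft³ = 451.7 kg/m³; h = 1.07 ft = 0.3261 m; g = 9.810 m/s².
P = 1445 Pa
1445 Pa × (1 psi / 6895 Pa) = 0.2096 psi

0.210 psi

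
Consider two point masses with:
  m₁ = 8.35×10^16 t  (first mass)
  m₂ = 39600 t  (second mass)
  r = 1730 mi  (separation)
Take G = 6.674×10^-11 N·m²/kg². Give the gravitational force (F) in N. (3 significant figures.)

28500 N

From Newton's law of gravitation: F = Gm₁m₂/r².
m₁ = 8.35×10^16 t = 8.350×10^19 kg; m₂ = 39600 t = 3.960×10^7 kg; r = 1730 mi = 2.784×10^6 m; G = 6.674×10^-11 N·m²/kg².
F = 28469 N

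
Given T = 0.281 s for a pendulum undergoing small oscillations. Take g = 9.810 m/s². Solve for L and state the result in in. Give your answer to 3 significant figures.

0.772 in

Rearranging: L = g·(T/2π)².
T = 0.281 s; g = 9.810 m/s².
L = 0.01962 m
0.01962 m × (1 in / 0.02540 m) = 0.7725 in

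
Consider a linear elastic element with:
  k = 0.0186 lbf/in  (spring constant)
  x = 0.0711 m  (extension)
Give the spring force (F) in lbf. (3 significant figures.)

0.0521 lbf

From Hooke's law: F = kx.
k = 0.0186 lbf/in = 3.257 N/m; x = 0.0711 m.
F = 0.2316 N
0.2316 N × (1 lbf / 4.448 N) = 0.05207 lbf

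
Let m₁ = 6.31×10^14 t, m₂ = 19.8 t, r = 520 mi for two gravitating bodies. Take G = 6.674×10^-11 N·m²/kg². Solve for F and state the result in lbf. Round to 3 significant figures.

0.268 lbf

Directly: F = Gm₁m₂/r².
m₁ = 6.31×10^14 t = 6.310×10^17 kg; m₂ = 19.8 t = 19800 kg; r = 520 mi = 8.369×10^5 m; G = 6.674×10^-11 N·m²/kg².
F = 1.191 N
1.191 N × (1 lbf / 4.448 N) = 0.2677 lbf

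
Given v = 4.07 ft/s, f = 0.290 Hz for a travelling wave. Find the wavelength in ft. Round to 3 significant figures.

Rearranging v = f·λ for λ: λ = v/f.
v = 4.07 ft/s = 1.241 m/s; f = 0.290 Hz.
λ = 4.278 m
4.278 m × (1 ft / 0.3048 m) = 14.03 ft

14.0 ft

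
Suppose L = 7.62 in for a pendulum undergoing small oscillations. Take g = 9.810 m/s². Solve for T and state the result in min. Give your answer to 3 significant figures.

0.0147 min

Directly: T = 2π√(L/g).
L = 7.62 in = 0.1935 m; g = 9.810 m/s².
T = 0.8826 s
0.8826 s × (1 min / 60.00 s) = 0.01471 min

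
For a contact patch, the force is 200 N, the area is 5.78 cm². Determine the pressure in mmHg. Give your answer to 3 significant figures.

2600 mmHg

Directly: P = F/A.
F = 200 N; A = 5.78 cm² = 5.780×10^-4 m².
P = 3.460×10^5 Pa  (the unit combination reduces to kg/(m·s²) = Pa)
3.460×10^5 Pa × (1 mmHg / 133.3 Pa) = 2595 mmHg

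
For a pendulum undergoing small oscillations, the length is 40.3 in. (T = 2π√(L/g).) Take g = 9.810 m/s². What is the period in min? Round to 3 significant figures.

T is given directly by: T = 2π√(L/g).
L = 40.3 in = 1.024 m; g = 9.810 m/s².
T = 2.030 s
2.030 s × (1 min / 60.00 s) = 0.03383 min

0.0338 min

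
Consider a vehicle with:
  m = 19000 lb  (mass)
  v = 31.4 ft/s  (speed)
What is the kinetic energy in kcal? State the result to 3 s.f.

94.3 kcal

KE is given directly by: KE = ½mv².
m = 19000 lb = 8618 kg; v = 31.4 ft/s = 9.571 m/s.
KE = 3.947×10^5 J
3.947×10^5 J × (1 kcal / 4184 J) = 94.34 kcal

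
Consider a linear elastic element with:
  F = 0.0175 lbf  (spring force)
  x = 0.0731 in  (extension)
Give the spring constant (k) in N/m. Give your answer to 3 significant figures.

41.9 N/m

From Hooke's law: k = F/x.
F = 0.0175 lbf = 0.07784 N; x = 0.0731 in = 0.001857 m.
k = 41.93 N/m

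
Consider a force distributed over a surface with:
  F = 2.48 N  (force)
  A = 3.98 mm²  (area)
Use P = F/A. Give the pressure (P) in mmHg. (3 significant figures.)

4670 mmHg

P is given directly by: P = F/A.
F = 2.48 N; A = 3.98 mm² = 3.980×10^-6 m².
P = 6.231×10^5 Pa
6.231×10^5 Pa × (1 mmHg / 133.3 Pa) = 4674 mmHg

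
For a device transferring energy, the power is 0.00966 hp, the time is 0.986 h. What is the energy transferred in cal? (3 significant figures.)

6110 cal

Solving P = W/t for W: W = P·t.
P = 0.00966 hp = 7.203 W; t = 0.986 h = 3550 s.
W = 25569 J
25569 J × (1 cal / 4.184 J) = 6111 cal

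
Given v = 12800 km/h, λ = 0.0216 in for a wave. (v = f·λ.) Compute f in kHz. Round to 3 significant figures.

6480 kHz

Rearranging v = f·λ for f: f = v/λ.
v = 12800 km/h = 3556 m/s; λ = 0.0216 in = 5.486×10^-4 m.
f = 6.481×10^6 Hz
6.481×10^6 Hz × (1 kHz / 1000 Hz) = 6481 kHz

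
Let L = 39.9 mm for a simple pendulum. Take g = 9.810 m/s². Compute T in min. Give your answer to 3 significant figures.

T is given directly by: T = 2π√(L/g).
L = 39.9 mm = 0.03990 m; g = 9.810 m/s².
T = 0.4007 s
0.4007 s × (1 min / 60.00 s) = 0.006679 min

0.00668 min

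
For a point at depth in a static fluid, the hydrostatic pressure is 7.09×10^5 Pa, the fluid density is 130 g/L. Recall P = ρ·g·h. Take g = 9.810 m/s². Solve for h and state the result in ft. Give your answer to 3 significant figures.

Solving P = ρ·g·h for h: h = P/(ρ·g).
P = 7.09×10^5 Pa; ρ = 130 g/L = 130.0 kg/m³; g = 9.810 m/s².
h = 555.9 m
555.9 m × (1 ft / 0.3048 m) = 1824 ft

1820 ft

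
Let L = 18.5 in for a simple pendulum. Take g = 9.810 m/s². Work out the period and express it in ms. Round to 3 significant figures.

T is given directly by: T = 2π√(L/g).
L = 18.5 in = 0.4699 m; g = 9.810 m/s².
T = 1.375 s
1.375 s × (1 ms / 0.001000 s) = 1375 ms

1380 ms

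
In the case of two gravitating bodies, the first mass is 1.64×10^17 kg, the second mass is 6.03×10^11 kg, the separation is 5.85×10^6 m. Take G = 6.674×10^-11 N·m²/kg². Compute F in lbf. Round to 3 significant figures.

Directly: F = Gm₁m₂/r².
m₁ = 1.64×10^17 kg; m₂ = 6.03×10^11 kg; r = 5.85×10^6 m; G = 6.674×10^-11 N·m²/kg².
F = 1.929×10^5 N  (the unit combination reduces to kg·m/s² = N)
1.929×10^5 N × (1 lbf / 4.448 N) = 43356 lbf

43400 lbf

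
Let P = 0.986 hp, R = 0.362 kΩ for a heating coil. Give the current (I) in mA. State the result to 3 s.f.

1430 mA

Rearranging P = I²R for I: I = √(P/R).
P = 0.986 hp = 735.3 W; R = 0.362 kΩ = 362.0 Ω.
I = 1.425 A
1.425 A × (1 mA / 0.001000 A) = 1425 mA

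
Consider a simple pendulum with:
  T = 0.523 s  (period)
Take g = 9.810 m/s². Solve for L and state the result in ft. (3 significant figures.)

0.223 ft

Rearranging: L = g·(T/2π)².
T = 0.523 s; g = 9.810 m/s².
L = 0.06797 m
0.06797 m × (1 ft / 0.3048 m) = 0.2230 ft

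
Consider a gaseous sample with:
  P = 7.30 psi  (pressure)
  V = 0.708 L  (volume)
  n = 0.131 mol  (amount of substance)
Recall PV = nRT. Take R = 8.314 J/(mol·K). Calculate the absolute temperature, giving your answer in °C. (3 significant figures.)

From the ideal-gas law: T = PV/(nR).
P = 7.30 psi = 50332 Pa; V = 0.708 L = 7.080×10^-4 m³; n = 0.131 mol; R = 8.314 J/(mol·K).
T = 32.72 K
32.72 K − 273.15 = -240.4 °C

-240 °C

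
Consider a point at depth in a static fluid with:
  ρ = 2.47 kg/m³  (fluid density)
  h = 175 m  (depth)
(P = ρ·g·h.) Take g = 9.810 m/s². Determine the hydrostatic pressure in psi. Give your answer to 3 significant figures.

Directly: P = ρgh.
ρ = 2.47 kg/m³; h = 175 m; g = 9.810 m/s².
P = 4240 Pa
4240 Pa × (1 psi / 6895 Pa) = 0.6150 psi

0.615 psi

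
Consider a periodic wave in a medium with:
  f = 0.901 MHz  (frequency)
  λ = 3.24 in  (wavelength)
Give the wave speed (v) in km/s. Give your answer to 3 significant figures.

74.1 km/s

v is given directly by: v = fλ.
f = 0.901 MHz = 9.010×10^5 Hz; λ = 3.24 in = 0.08230 m.
v = 74149 m/s
74149 m/s × (1 km/s / 1000 m/s) = 74.15 km/s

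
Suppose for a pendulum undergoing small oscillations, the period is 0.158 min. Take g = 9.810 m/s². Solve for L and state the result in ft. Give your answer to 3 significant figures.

73.3 ft

Rearranging T = 2π√(L/g) for L: L = g·(T/2π)².
T = 0.158 min = 9.480 s; g = 9.810 m/s².
L = 22.33 m
22.33 m × (1 ft / 0.3048 m) = 73.27 ft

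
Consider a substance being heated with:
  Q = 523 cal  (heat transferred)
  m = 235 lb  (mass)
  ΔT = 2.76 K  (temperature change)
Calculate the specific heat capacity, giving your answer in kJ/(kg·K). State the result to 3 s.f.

0.00744 kJ/(kg·K)

Rearranging Q = m·c·ΔT for c: c = Q/(m·ΔT).
Q = 523 cal = 2188 J; m = 235 lb = 106.6 kg; ΔT = 2.76 K.
c = 7.438 J/(kg·K)
7.438 J/(kg·K) × (1 kJ/(kg·K) / 1000 J/(kg·K)) = 0.007438 kJ/(kg·K)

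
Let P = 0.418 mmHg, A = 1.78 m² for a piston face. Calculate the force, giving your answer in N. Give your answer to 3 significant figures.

Rearranging P = F/A for F: F = P·A.
P = 0.418 mmHg = 55.73 Pa; A = 1.78 m².
F = 99.20 N

99.2 N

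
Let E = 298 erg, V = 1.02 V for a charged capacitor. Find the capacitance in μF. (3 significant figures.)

Rearranging: C = 2E/V².
E = 298 erg = 2.980×10^-5 J; V = 1.02 V.
C = 5.729×10^-5 F
5.729×10^-5 F × (1 μF / 1.000×10^-6 F) = 57.29 μF

57.3 μF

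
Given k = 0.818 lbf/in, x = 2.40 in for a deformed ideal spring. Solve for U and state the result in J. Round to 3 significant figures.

0.266 J

U is given directly by: U = ½kx².
k = 0.818 lbf/in = 143.3 N/m; x = 2.40 in = 0.06096 m.
U = 0.2662 J  (the unit combination reduces to kg·m²/s² = J)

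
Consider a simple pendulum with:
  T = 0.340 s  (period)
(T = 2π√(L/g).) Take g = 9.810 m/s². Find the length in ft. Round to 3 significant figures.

0.0942 ft

Rearranging T = 2π√(L/g) for L: L = g·(T/2π)².
T = 0.340 s; g = 9.810 m/s².
L = 0.02873 m
0.02873 m × (1 ft / 0.3048 m) = 0.09424 ft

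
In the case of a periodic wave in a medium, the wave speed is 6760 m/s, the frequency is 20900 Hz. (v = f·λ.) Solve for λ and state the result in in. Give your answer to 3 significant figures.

Solving v = f·λ for λ: λ = v/f.
v = 6760 m/s; f = 20900 Hz.
λ = 0.3234 m
0.3234 m × (1 in / 0.02540 m) = 12.73 in

12.7 in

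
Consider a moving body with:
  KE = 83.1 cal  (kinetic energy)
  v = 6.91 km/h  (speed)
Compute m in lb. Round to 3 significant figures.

Solving KE = ½mv² for m: m = 2·KE/v².
KE = 83.1 cal = 347.7 J; v = 6.91 km/h = 1.919 m/s.
m = 188.7 kg
188.7 kg × (1 lb / 0.4536 kg) = 416.1 lb

416 lb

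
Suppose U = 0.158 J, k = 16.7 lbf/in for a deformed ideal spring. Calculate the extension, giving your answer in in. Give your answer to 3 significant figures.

Solving U = ½k·x² for x: x = √(2U/k).
U = 0.158 J; k = 16.7 lbf/in = 2925 N/m.
x = 0.01039 m
0.01039 m × (1 in / 0.02540 m) = 0.4092 in

0.409 in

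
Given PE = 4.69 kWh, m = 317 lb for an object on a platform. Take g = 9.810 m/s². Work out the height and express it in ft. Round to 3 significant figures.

Solving PE = m·g·h for h: h = PE/(m·g).
PE = 4.69 kWh = 1.688×10^7 J; m = 317 lb = 143.8 kg; g = 9.810 m/s².
h = 11970 m
11970 m × (1 ft / 0.3048 m) = 39270 ft

39300 ft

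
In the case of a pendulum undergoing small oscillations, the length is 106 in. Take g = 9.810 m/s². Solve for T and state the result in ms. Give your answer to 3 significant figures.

T is given directly by: T = 2π√(L/g).
L = 106 in = 2.692 m; g = 9.810 m/s².
T = 3.292 s
3.292 s × (1 ms / 0.001000 s) = 3292 ms

3290 ms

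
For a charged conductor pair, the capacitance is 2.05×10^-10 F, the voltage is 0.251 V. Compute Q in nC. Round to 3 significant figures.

0.0515 nC

Rearranging C = Q/V for Q: Q = CV.
C = 2.05×10^-10 F; V = 0.251 V.
Q = 5.146×10^-11 C
5.146×10^-11 C × (1 nC / 1.000×10^-9 C) = 0.05145 nC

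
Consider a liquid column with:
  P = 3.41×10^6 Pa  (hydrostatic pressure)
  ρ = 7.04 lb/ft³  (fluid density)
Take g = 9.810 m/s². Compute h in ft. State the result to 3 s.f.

Rearranging P = ρ·g·h for h: h = P/(ρ·g).
P = 3.41×10^6 Pa; ρ = 7.04 lb/ft³ = 112.8 kg/m³; g = 9.810 m/s².
h = 3082 m
3082 m × (1 ft / 0.3048 m) = 10113 ft

10100 ft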